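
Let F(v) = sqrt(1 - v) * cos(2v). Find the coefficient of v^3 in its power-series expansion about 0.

Multiply the two series term by term and collect like powers.

15/16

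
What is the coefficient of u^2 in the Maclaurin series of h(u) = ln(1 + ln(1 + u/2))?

-1/4

Compose series: expand the inner function first, then feed it into the outer expansion.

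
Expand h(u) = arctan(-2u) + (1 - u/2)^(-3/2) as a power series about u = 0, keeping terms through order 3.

1129*u^3/384 + 15*u^2/32 - 5*u/4 + 1

Combine the two series term by term.
[u^0] = 1;  [u^1] = -5/4;  [u^2] = 15/32;  [u^3] = 1129/384.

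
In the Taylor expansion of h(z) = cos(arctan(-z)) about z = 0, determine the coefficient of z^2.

-1/2

Let u equal the inner series; expand the outer function in u and truncate.
h(0) = 1
h′(0) = 0
h′′(0) = -1
Dividing each by k! gives the coefficients c_0, ..., c_2.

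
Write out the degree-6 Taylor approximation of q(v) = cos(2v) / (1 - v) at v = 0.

Expand each factor separately, then convolve coefficients.

-19*v^6/45 - v^5/3 - v^4/3 - v^3 - v^2 + v + 1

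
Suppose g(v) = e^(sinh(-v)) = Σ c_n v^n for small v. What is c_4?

5/24

Substitute the inner expansion into the outer series and collect powers.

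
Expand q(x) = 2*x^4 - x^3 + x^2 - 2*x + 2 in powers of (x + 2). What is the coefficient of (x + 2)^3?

-17

q(-2) = 50
q′(-2) = -82
q′′(-2) = 110
q′′′(-2) = -102
So c_3 = q′′′(-2)/3! = -17.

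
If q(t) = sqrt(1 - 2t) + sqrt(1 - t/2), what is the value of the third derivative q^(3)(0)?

-195/64

Expand each term separately and add.
The coefficient of t^3 in the expansion is -65/128, so q′′′(0) = 3! * (-65/128) = -195/64.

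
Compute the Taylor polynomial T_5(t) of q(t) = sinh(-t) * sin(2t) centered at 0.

Write out both Maclaurin series and multiply, keeping only the needed powers.
q(0) = 0
q′(0) = 0
q′′(0) = -4
q′′′(0) = 0
q^(4)(0) = 24
q^(5)(0) = 0
The Taylor polynomial is Σ q^(k)(0)/k! · t^k.

t^4 - 2*t^2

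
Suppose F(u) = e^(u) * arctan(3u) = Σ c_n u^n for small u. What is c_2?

Multiply the two series term by term and collect like powers.

3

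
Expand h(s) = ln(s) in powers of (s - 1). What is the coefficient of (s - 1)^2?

h(1) = 0
h′(1) = 1
h′′(1) = -1

-1/2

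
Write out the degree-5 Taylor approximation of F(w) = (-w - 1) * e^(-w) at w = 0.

-w^5/30 + w^4/8 - w^3/3 + w^2/2 - 1

Shift and add copies of the series according to the polynomial's terms.
[w^0] = -1;  [w^1] = 0;  [w^2] = 1/2;  [w^3] = -1/3;  [w^4] = 1/8;  [w^5] = -1/30.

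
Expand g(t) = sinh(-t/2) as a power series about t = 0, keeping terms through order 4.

-t^3/48 - t/2

Apply the Taylor formula c_k = f^(k)(a)/k!.
[t^0] = 0;  [t^1] = -1/2;  [t^2] = 0;  [t^3] = -1/48;  [t^4] = 0.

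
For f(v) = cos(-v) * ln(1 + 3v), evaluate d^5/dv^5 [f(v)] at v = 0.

5307

Expand each factor separately, then convolve coefficients.
From the series, [v^5] f = 1769/40; multiply by 5! = 120 to get 5307.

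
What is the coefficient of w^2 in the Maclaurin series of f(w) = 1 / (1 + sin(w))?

1

Use the geometric series for the reciprocal, then substitute.
f(0) = 1
f′(0) = -1
f′′(0) = 2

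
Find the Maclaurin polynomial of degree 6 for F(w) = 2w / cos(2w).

Write the quotient as an unknown series and match coefficients against numerator = denominator · series.
F(0) = 0
F′(0) = 2
F′′(0) = 0
F′′′(0) = 24
F^(4)(0) = 0
F^(5)(0) = 800
F^(6)(0) = 0

20*w^5/3 + 4*w^3 + 2*w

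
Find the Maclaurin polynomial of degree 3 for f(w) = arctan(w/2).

Use the known series and substitute for the argument.
f(0) = 0
f′(0) = 1/2
f′′(0) = 0
f′′′(0) = -1/4

-w^3/24 + w/2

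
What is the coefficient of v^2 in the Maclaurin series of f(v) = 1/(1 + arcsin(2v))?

4

Substitute the inner expansion into the outer series and collect powers.
f(0) = 1
f′(0) = -2
f′′(0) = 8
So c_2 = f′′(0)/2! = 4.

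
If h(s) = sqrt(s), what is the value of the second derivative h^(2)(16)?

The coefficient of (s - 16)^2 in the expansion is -1/512, so h′′(16) = 2! * (-1/512) = -1/256.

-1/256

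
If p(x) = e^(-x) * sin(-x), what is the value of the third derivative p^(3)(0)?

-2

Expand each factor separately, then convolve coefficients.
From the series, [x^3] p = -1/3; multiply by 3! = 6 to get -2.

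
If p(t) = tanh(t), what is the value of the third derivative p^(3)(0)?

-2

Differentiate repeatedly and evaluate at the center.
The coefficient of t^3 in the expansion is -1/3, so p′′′(0) = 3! * (-1/3) = -2.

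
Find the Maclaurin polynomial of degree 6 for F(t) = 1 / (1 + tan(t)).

122*t^6/45 - 32*t^5/15 + 5*t^4/3 - 4*t^3/3 + t^2 - t + 1

Use the geometric series for the reciprocal, then substitute.
F(0) = 1
F′(0) = -1
F′′(0) = 2
F′′′(0) = -8
F^(4)(0) = 40
F^(5)(0) = -256
F^(6)(0) = 1952
The Taylor polynomial is Σ F^(k)(0)/k! · t^k.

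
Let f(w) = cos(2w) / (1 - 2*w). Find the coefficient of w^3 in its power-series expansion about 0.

4

Multiply the numerator's expansion by the denominator's geometric series.
f(0) = 1
f′(0) = 2
f′′(0) = 4
f′′′(0) = 24
So c_3 = f′′′(0)/3! = 4.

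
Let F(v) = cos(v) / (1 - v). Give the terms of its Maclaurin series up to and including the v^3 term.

v^3/2 + v^2/2 + v + 1

Write out both Maclaurin series and multiply, keeping only the needed powers.
[v^0] = 1;  [v^1] = 1;  [v^2] = 1/2;  [v^3] = 1/2.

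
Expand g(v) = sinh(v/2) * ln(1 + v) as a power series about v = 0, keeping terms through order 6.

247*v^6/2304 - 13*v^5/96 + 3*v^4/16 - v^3/4 + v^2/2

Multiply the two series term by term and collect like powers.
[v^0] = 0;  [v^1] = 0;  [v^2] = 1/2;  [v^3] = -1/4;  [v^4] = 3/16;  [v^5] = -13/96;  [v^6] = 247/2304.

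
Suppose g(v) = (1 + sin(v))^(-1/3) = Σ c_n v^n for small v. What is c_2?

2/9

Let u equal the inner series; expand the outer function in u and truncate.
[v^0] = 1;  [v^1] = -1/3;  [v^2] = 2/9.
So c_2 = g′′(0)/2! = 2/9.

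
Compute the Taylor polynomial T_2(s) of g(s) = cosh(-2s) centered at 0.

2*s^2 + 1

g(0) = 1
g′(0) = 0
g′′(0) = 4
Dividing each by k! gives the coefficients c_0, ..., c_2.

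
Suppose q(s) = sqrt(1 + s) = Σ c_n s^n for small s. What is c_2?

[s^0] = 1;  [s^1] = 1/2;  [s^2] = -1/8.

-1/8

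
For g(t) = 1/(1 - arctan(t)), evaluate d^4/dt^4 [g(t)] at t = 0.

Substitute the inner expansion into the outer series and collect powers.
The coefficient of t^4 in the expansion is 1/3, so g^(4)(0) = 4! * (1/3) = 8.

8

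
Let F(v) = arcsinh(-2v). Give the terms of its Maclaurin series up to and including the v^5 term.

-12*v^5/5 + 4*v^3/3 - 2*v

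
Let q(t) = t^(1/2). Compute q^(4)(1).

-15/16

The coefficient of (t - 1)^4 in the expansion is -5/128, so q^(4)(1) = 4! * (-5/128) = -15/16.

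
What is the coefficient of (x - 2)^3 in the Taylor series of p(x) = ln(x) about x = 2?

p(2) = ln(2)
p′(2) = 1/2
p′′(2) = -1/4
p′′′(2) = 1/4

1/24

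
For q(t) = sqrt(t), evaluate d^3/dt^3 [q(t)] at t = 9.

Apply the Taylor formula c_k = f^(k)(a)/k!.
From the series, [(t - 9)^3] q = 1/3888; multiply by 3! = 6 to get 1/648.

1/648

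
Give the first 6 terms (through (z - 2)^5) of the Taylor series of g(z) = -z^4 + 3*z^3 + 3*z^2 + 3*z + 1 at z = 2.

-(z - 2)^4 - 5*(z - 2)^3 - 3*(z - 2)^2 + 19*(z - 2) + 27

g(2) = 27
g′(2) = 19
g′′(2) = -6
g′′′(2) = -30
g^(4)(2) = -24
g^(5)(2) = 0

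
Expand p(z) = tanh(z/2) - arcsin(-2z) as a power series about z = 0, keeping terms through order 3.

Add the two expansions coefficient-wise.
p(0) = 0
p′(0) = 5/2
p′′(0) = 0
p′′′(0) = 31/4
The Taylor polynomial is Σ p^(k)(0)/k! · z^k.

31*z^3/24 + 5*z/2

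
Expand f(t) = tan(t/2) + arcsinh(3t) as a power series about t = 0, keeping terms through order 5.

Expand each term separately and add.
f(0) = 0
f′(0) = 7/2
f′′(0) = 0
f′′′(0) = -107/4
f^(4)(0) = 0
f^(5)(0) = 4375/2
Dividing each by k! gives the coefficients c_0, ..., c_5.

875*t^5/48 - 107*t^3/24 + 7*t/2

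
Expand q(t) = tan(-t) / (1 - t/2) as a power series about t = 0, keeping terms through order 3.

-7*t^3/12 - t^2/2 - t

Expand each factor separately, then convolve coefficients.
[t^0] = 0;  [t^1] = -1;  [t^2] = -1/2;  [t^3] = -7/12.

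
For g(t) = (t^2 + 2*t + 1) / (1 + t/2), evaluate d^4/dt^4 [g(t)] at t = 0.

Multiply each power in the prefactor through the base expansion.
From the series, [t^4] g = 1/16; multiply by 4! = 24 to get 3/2.

3/2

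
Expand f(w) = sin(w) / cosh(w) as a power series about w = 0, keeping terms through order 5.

3*w^5/10 - 2*w^3/3 + w

Invert the denominator's series and multiply.
f(0) = 0
f′(0) = 1
f′′(0) = 0
f′′′(0) = -4
f^(4)(0) = 0
f^(5)(0) = 36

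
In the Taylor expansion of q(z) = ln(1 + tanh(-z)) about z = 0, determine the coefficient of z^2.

Substitute the inner expansion into the outer series and collect powers.
q(0) = 0
q′(0) = -1
q′′(0) = -1
Then c_k = q^(k)(0)/k! gives each Taylor coefficient.

-1/2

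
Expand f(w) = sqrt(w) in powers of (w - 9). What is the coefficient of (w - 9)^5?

7/5038848

Apply the Taylor formula c_k = f^(k)(a)/k!.
f(9) = 3
f′(9) = 1/6
f′′(9) = -1/108
f′′′(9) = 1/648
f^(4)(9) = -5/11664
f^(5)(9) = 35/209952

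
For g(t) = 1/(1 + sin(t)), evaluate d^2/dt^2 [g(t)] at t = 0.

2

Let u equal the inner series; expand the outer function in u and truncate.
From the series, [t^2] g = 1; multiply by 2! = 2 to get 2.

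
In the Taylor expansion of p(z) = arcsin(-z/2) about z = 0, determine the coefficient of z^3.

-1/48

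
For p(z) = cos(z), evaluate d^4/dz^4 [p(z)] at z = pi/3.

1/2

The coefficient of (z - pi/3)^4 in the expansion is 1/48, so p^(4)(pi/3) = 4! * (1/48) = 1/2.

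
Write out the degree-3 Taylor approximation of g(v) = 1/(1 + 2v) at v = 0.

-8*v^3 + 4*v^2 - 2*v + 1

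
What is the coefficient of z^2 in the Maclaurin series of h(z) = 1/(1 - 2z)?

4

[z^0] = 1;  [z^1] = 2;  [z^2] = 4.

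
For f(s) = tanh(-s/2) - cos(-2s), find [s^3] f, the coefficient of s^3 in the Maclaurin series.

1/24

Combine the two series term by term.
f(0) = -1
f′(0) = -1/2
f′′(0) = 4
f′′′(0) = 1/4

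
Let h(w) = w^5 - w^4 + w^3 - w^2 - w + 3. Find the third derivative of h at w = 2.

Compute the successive derivatives at the expansion point and divide by k!.
From the series, [(w - 2)^3] h = 33; multiply by 3! = 6 to get 198.

198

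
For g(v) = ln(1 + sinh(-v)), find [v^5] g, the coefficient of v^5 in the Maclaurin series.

Compose series: expand the inner function first, then feed it into the outer expansion.

-3/8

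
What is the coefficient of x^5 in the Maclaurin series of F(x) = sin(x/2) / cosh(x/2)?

Invert the denominator's series and multiply.
F(0) = 0
F′(0) = 1/2
F′′(0) = 0
F′′′(0) = -1/2
F^(4)(0) = 0
F^(5)(0) = 9/8

3/320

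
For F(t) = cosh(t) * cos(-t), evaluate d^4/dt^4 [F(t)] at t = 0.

-4

Expand each factor separately, then convolve coefficients.
From the series, [t^4] F = -1/6; multiply by 4! = 24 to get -4.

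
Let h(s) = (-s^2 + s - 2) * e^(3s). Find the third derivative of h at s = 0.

-45

Distribute the polynomial across the series and collect like powers.
From the series, [s^3] h = -15/2; multiply by 3! = 6 to get -45.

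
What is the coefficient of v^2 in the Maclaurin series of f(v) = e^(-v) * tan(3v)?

-3

Multiply the two series term by term and collect like powers.
f(0) = 0
f′(0) = 3
f′′(0) = -6
The Taylor polynomial is Σ f^(k)(0)/k! · v^k.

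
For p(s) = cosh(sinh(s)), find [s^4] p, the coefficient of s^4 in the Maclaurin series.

Substitute the inner expansion into the outer series and collect powers.
p(0) = 1
p′(0) = 0
p′′(0) = 1
p′′′(0) = 0
p^(4)(0) = 5
Dividing each by k! gives the coefficients c_0, ..., c_4.

5/24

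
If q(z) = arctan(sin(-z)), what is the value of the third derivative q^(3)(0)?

3

Substitute the inner expansion into the outer series and collect powers.
The coefficient of z^3 in the expansion is 1/2, so q′′′(0) = 3! * (1/2) = 3.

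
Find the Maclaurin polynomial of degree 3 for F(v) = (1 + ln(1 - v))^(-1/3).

41*v^3/81 + 7*v^2/18 + v/3 + 1

Let u equal the inner series; expand the outer function in u and truncate.
F(0) = 1
F′(0) = 1/3
F′′(0) = 7/9
F′′′(0) = 82/27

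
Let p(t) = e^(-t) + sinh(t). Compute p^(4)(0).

1

Expand each term separately and add.
The coefficient of t^4 in the expansion is 1/24, so p^(4)(0) = 4! * (1/24) = 1.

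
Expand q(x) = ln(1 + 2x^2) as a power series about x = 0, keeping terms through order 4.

Differentiate repeatedly and evaluate at the center.

-2*x^4 + 2*x^2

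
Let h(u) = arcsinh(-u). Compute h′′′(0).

1

Apply the Taylor formula c_k = f^(k)(a)/k!.
From the series, [u^3] h = 1/6; multiply by 3! = 6 to get 1.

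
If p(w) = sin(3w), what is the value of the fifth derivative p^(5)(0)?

243

The coefficient of w^5 in the expansion is 81/40, so p^(5)(0) = 5! * (81/40) = 243.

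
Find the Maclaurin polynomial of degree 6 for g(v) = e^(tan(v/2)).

Substitute the inner expansion into the outer series and collect powers.
g(0) = 1
g′(0) = 1/2
g′′(0) = 1/4
g′′′(0) = 3/8
g^(4)(0) = 9/16
g^(5)(0) = 37/32
g^(6)(0) = 177/64
Then c_k = g^(k)(0)/k! gives each Taylor coefficient.

59*v^6/15360 + 37*v^5/3840 + 3*v^4/128 + v^3/16 + v^2/8 + v/2 + 1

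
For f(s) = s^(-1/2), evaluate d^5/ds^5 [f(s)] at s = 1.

From the series, [(s - 1)^5] f = -63/256; multiply by 5! = 120 to get -945/32.

-945/32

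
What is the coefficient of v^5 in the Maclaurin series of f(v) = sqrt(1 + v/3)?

f(0) = 1
f′(0) = 1/6
f′′(0) = -1/36
f′′′(0) = 1/72
f^(4)(0) = -5/432
f^(5)(0) = 35/2592

7/62208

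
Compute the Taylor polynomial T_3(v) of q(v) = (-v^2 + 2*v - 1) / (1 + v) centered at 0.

4*v^3 - 4*v^2 + 3*v - 1

Distribute the polynomial across the series and collect like powers.
q(0) = -1
q′(0) = 3
q′′(0) = -8
q′′′(0) = 24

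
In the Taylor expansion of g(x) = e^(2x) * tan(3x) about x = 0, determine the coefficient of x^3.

15

Take the Cauchy product of the two expansions.
[x^0] = 0;  [x^1] = 3;  [x^2] = 6;  [x^3] = 15.
So c_3 = g′′′(0)/3! = 15.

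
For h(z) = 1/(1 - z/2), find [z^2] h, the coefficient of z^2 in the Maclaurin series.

Apply the Taylor formula c_k = f^(k)(a)/k!.
[z^0] = 1;  [z^1] = 1/2;  [z^2] = 1/4.

1/4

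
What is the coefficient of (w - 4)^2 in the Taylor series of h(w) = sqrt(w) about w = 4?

Use the known series and substitute for the argument.
So c_2 = h′′(4)/2! = -1/64.

-1/64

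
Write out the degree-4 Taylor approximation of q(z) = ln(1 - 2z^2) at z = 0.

-2*z^4 - 2*z^2

Use the known series and substitute for the argument.
q(0) = 0
q′(0) = 0
q′′(0) = -4
q′′′(0) = 0
q^(4)(0) = -48
Dividing each by k! gives the coefficients c_0, ..., c_4.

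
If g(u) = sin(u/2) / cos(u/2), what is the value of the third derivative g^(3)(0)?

Write the quotient as an unknown series and match coefficients against numerator = denominator · series.
The coefficient of u^3 in the expansion is 1/24, so g′′′(0) = 3! * (1/24) = 1/4.

1/4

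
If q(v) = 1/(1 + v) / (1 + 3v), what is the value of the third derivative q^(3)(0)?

-240

Write out both Maclaurin series and multiply, keeping only the needed powers.
From the series, [v^3] q = -40; multiply by 3! = 6 to get -240.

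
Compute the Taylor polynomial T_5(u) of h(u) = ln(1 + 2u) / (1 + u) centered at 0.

Expand each factor separately, then convolve coefficients.
h(0) = 0
h′(0) = 2
h′′(0) = -8
h′′′(0) = 40
h^(4)(0) = -256
h^(5)(0) = 2048
Then c_k = h^(k)(0)/k! gives each Taylor coefficient.

256*u^5/15 - 32*u^4/3 + 20*u^3/3 - 4*u^2 + 2*u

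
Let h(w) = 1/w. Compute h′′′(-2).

From the series, [(w + 2)^3] h = -1/16; multiply by 3! = 6 to get -3/8.

-3/8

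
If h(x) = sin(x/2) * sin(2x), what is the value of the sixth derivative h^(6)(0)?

931/8

Take the Cauchy product of the two expansions.
The coefficient of x^6 in the expansion is 931/5760, so h^(6)(0) = 6! * (931/5760) = 931/8.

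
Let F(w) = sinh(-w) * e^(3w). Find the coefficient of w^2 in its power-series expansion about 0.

-3

Expand each factor separately, then convolve coefficients.
F(0) = 0
F′(0) = -1
F′′(0) = -6
Dividing each by k! gives the coefficients c_0, ..., c_2.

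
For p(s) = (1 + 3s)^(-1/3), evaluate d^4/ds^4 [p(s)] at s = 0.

280

Use the known series and substitute for the argument.
From the series, [s^4] p = 35/3; multiply by 4! = 24 to get 280.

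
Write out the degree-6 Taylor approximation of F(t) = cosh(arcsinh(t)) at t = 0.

Compose series: expand the inner function first, then feed it into the outer expansion.
F(0) = 1
F′(0) = 0
F′′(0) = 1
F′′′(0) = 0
F^(4)(0) = -3
F^(5)(0) = 0
F^(6)(0) = 45

t^6/16 - t^4/8 + t^2/2 + 1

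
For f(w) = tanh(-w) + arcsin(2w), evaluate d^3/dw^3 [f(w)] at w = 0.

Expand each term separately and add.
The coefficient of w^3 in the expansion is 5/3, so f′′′(0) = 3! * (5/3) = 10.

10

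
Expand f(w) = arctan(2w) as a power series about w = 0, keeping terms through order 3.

-8*w^3/3 + 2*w

f(0) = 0
f′(0) = 2
f′′(0) = 0
f′′′(0) = -16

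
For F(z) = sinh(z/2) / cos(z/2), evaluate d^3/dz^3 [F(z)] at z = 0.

1/2

Divide the numerator series by the denominator series (power-series long division).
The coefficient of z^3 in the expansion is 1/12, so F′′′(0) = 3! * (1/12) = 1/2.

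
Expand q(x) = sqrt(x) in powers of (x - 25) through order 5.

Use the known series and substitute for the argument.

7*(x - 25)^5/500000000 - (x - 25)^4/2000000 + (x - 25)^3/50000 - (x - 25)^2/1000 + (x - 25)/10 + 5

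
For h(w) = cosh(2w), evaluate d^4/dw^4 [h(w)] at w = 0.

16

Use the known series and substitute for the argument.
The coefficient of w^4 in the expansion is 2/3, so h^(4)(0) = 4! * (2/3) = 16.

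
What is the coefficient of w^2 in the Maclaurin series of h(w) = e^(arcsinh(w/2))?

1/8

Substitute the inner expansion into the outer series and collect powers.
So c_2 = h′′(0)/2! = 1/8.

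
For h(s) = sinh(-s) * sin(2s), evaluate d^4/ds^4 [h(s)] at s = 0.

Take the Cauchy product of the two expansions.
The coefficient of s^4 in the expansion is 1, so h^(4)(0) = 4! * (1) = 24.

24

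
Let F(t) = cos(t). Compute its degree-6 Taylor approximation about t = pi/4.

-sqrt(2)*(t - pi/4)^6/1440 - sqrt(2)*(t - pi/4)^5/240 + sqrt(2)*(t - pi/4)^4/48 + sqrt(2)*(t - pi/4)^3/12 - sqrt(2)*(t - pi/4)^2/4 - sqrt(2)*(t - pi/4)/2 + sqrt(2)/2

F(pi/4) = sqrt(2)/2
F′(pi/4) = -sqrt(2)/2
F′′(pi/4) = -sqrt(2)/2
F′′′(pi/4) = sqrt(2)/2
F^(4)(pi/4) = sqrt(2)/2
F^(5)(pi/4) = -sqrt(2)/2
F^(6)(pi/4) = -sqrt(2)/2
Then c_k = F^(k)(pi/4)/k! gives each Taylor coefficient.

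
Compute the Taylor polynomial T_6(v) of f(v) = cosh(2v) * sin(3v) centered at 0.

Expand each factor separately, then convolve coefficients.
f(0) = 0
f′(0) = 3
f′′(0) = 0
f′′′(0) = 9
f^(4)(0) = 0
f^(5)(0) = -597
f^(6)(0) = 0
Dividing each by k! gives the coefficients c_0, ..., c_6.

-199*v^5/40 + 3*v^3/2 + 3*v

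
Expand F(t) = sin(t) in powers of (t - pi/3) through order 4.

sqrt(3)*(t - pi/3)^4/48 - (t - pi/3)^3/12 - sqrt(3)*(t - pi/3)^2/4 + (t - pi/3)/2 + sqrt(3)/2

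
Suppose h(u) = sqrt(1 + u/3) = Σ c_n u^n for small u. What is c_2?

h(0) = 1
h′(0) = 1/6
h′′(0) = -1/36
So c_2 = h′′(0)/2! = -1/72.

-1/72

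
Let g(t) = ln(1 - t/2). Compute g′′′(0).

The coefficient of t^3 in the expansion is -1/24, so g′′′(0) = 3! * (-1/24) = -1/4.

-1/4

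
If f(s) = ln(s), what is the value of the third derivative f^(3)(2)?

The coefficient of (s - 2)^3 in the expansion is 1/24, so f′′′(2) = 3! * (1/24) = 1/4.

1/4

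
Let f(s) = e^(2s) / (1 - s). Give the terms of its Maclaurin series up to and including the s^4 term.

Take the Cauchy product of the two expansions.
[s^0] = 1;  [s^1] = 3;  [s^2] = 5;  [s^3] = 19/3;  [s^4] = 7.

7*s^4 + 19*s^3/3 + 5*s^2 + 3*s + 1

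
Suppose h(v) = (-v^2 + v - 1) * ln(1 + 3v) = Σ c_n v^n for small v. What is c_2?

15/2

Distribute the polynomial across the series and collect like powers.
h(0) = 0
h′(0) = -3
h′′(0) = 15
The Taylor polynomial is Σ h^(k)(0)/k! · v^k.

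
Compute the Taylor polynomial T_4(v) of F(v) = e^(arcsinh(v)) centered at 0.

Substitute the inner expansion into the outer series and collect powers.
F(0) = 1
F′(0) = 1
F′′(0) = 1
F′′′(0) = 0
F^(4)(0) = -3

-v^4/8 + v^2/2 + v + 1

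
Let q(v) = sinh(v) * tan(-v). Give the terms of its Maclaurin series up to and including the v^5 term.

Multiply the two series term by term and collect like powers.

-v^4/2 - v^2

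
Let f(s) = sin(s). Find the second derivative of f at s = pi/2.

-1

The coefficient of (s - pi/2)^2 in the expansion is -1/2, so f′′(pi/2) = 2! * (-1/2) = -1.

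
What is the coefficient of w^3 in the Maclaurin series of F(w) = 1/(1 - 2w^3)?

2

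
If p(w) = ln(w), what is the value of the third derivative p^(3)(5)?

The coefficient of (w - 5)^3 in the expansion is 1/375, so p′′′(5) = 3! * (1/375) = 2/125.

2/125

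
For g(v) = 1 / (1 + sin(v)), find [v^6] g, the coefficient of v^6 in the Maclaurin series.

Use the geometric series for the reciprocal, then substitute.
[v^0] = 1;  [v^1] = -1;  [v^2] = 1;  [v^3] = -5/6;  [v^4] = 2/3;  [v^5] = -61/120;  [v^6] = 17/45.

17/45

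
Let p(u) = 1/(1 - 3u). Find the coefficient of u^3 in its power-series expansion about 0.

27

p(0) = 1
p′(0) = 3
p′′(0) = 18
p′′′(0) = 162
So c_3 = p′′′(0)/3! = 27.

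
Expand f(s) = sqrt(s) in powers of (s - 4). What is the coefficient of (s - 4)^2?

f(4) = 2
f′(4) = 1/4
f′′(4) = -1/32
So c_2 = f′′(4)/2! = -1/64.

-1/64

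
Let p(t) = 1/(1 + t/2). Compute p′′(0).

1/2

From the series, [t^2] p = 1/4; multiply by 2! = 2 to get 1/2.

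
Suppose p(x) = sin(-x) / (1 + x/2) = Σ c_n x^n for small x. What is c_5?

-7/240

Expand each factor separately, then convolve coefficients.
p(0) = 0
p′(0) = -1
p′′(0) = 1
p′′′(0) = -1/2
p^(4)(0) = 1
p^(5)(0) = -7/2
So c_5 = p^(5)(0)/5! = -7/240.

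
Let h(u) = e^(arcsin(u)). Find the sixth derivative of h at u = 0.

85

Let u equal the inner series; expand the outer function in u and truncate.
The coefficient of u^6 in the expansion is 17/144, so h^(6)(0) = 6! * (17/144) = 85.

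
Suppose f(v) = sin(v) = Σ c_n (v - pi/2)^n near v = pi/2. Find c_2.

f(pi/2) = 1
f′(pi/2) = 0
f′′(pi/2) = -1

-1/2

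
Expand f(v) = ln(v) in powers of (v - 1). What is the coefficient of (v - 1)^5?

1/5

f(1) = 0
f′(1) = 1
f′′(1) = -1
f′′′(1) = 2
f^(4)(1) = -6
f^(5)(1) = 24
So c_5 = f^(5)(1)/5! = 1/5.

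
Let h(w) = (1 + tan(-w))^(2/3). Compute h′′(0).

-2/9

Plug the Maclaurin series of the inner function into that of the outer and collect terms.
The coefficient of w^2 in the expansion is -1/9, so h′′(0) = 2! * (-1/9) = -2/9.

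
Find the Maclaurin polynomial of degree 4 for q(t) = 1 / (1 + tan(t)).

5*t^4/3 - 4*t^3/3 + t^2 - t + 1

Write 1/(1+u) = 1 - u + u^2 - u^3 + ... and substitute the series for u.
q(0) = 1
q′(0) = -1
q′′(0) = 2
q′′′(0) = -8
q^(4)(0) = 40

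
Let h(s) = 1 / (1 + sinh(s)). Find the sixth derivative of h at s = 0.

Write 1/(1+u) = 1 - u + u^2 - u^3 + ... and substitute the series for u.
From the series, [s^6] h = 77/45; multiply by 6! = 720 to get 1232.

1232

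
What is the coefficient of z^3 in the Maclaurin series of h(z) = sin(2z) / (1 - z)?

2/3

Multiply the two series term by term and collect like powers.
h(0) = 0
h′(0) = 2
h′′(0) = 4
h′′′(0) = 4
So c_3 = h′′′(0)/3! = 2/3.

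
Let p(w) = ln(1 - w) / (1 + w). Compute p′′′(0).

-5

Take the Cauchy product of the two expansions.
From the series, [w^3] p = -5/6; multiply by 3! = 6 to get -5.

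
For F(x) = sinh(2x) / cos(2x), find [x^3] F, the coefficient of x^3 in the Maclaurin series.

16/3

Divide the numerator series by the denominator series (power-series long division).
F(0) = 0
F′(0) = 2
F′′(0) = 0
F′′′(0) = 32
So c_3 = F′′′(0)/3! = 16/3.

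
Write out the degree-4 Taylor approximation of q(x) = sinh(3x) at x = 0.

9*x^3/2 + 3*x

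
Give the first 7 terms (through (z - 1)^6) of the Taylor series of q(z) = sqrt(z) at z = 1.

q(1) = 1
q′(1) = 1/2
q′′(1) = -1/4
q′′′(1) = 3/8
q^(4)(1) = -15/16
q^(5)(1) = 105/32
q^(6)(1) = -945/64

-21*(z - 1)^6/1024 + 7*(z - 1)^5/256 - 5*(z - 1)^4/128 + (z - 1)^3/16 - (z - 1)^2/8 + (z - 1)/2 + 1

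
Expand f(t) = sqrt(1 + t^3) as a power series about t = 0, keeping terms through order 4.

f(0) = 1
f′(0) = 0
f′′(0) = 0
f′′′(0) = 3
f^(4)(0) = 0

t^3/2 + 1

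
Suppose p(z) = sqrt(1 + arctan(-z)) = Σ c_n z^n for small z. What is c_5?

-83/1280

Let u equal the inner series; expand the outer function in u and truncate.
So c_5 = p^(5)(0)/5! = -83/1280.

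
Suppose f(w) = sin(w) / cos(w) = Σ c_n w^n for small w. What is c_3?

1/3

Write the quotient as an unknown series and match coefficients against numerator = denominator · series.
f(0) = 0
f′(0) = 1
f′′(0) = 0
f′′′(0) = 2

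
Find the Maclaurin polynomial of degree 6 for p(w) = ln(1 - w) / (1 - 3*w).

-17731*w^6/60 - 1969*w^5/20 - 131*w^4/4 - 65*w^3/6 - 7*w^2/2 - w

Use 1/(1 - r) = Σ r^k on the denominator, then take the Cauchy product.
[w^0] = 0;  [w^1] = -1;  [w^2] = -7/2;  [w^3] = -65/6;  [w^4] = -131/4;  [w^5] = -1969/20;  [w^6] = -17731/60.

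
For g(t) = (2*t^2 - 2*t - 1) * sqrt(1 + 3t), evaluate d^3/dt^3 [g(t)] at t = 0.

Distribute the polynomial across the series and collect like powers.
The coefficient of t^3 in the expansion is 57/16, so g′′′(0) = 3! * (57/16) = 171/8.

171/8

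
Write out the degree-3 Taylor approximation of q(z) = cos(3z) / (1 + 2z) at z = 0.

Write out both Maclaurin series and multiply, keeping only the needed powers.

z^3 - z^2/2 - 2*z + 1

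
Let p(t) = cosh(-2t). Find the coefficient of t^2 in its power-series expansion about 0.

p(0) = 1
p′(0) = 0
p′′(0) = 4

2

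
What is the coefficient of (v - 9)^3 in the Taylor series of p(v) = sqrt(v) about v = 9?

p(9) = 3
p′(9) = 1/6
p′′(9) = -1/108
p′′′(9) = 1/648
Then c_k = p^(k)(9)/k! gives each Taylor coefficient.

1/3888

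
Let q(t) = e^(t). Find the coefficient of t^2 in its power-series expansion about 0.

1/2

[t^0] = 1;  [t^1] = 1;  [t^2] = 1/2.
So c_2 = q′′(0)/2! = 1/2.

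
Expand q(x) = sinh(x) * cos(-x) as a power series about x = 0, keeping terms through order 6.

-x^5/30 - x^3/3 + x

Expand each factor separately, then convolve coefficients.
[x^0] = 0;  [x^1] = 1;  [x^2] = 0;  [x^3] = -1/3;  [x^4] = 0;  [x^5] = -1/30;  [x^6] = 0.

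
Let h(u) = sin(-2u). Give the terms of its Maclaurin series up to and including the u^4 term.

4*u^3/3 - 2*u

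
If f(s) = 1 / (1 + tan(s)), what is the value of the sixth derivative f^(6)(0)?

Write 1/(1+u) = 1 - u + u^2 - u^3 + ... and substitute the series for u.
The coefficient of s^6 in the expansion is 122/45, so f^(6)(0) = 6! * (122/45) = 1952.

1952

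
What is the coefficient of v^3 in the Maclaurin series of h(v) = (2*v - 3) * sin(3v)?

Shift and add copies of the series according to the polynomial's terms.
h(0) = 0
h′(0) = -9
h′′(0) = 12
h′′′(0) = 81
The Taylor polynomial is Σ h^(k)(0)/k! · v^k.

27/2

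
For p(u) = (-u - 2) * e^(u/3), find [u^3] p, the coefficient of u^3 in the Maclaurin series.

-11/162

Distribute the polynomial across the series and collect like powers.
[u^0] = -2;  [u^1] = -5/3;  [u^2] = -4/9;  [u^3] = -11/162.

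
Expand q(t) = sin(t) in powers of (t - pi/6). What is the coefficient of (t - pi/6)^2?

-1/4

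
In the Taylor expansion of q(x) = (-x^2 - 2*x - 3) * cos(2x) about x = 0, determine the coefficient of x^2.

Shift and add copies of the series according to the polynomial's terms.
q(0) = -3
q′(0) = -2
q′′(0) = 10

5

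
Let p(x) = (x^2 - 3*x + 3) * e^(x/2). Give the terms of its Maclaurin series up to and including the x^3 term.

3*x^3/16 - x^2/8 - 3*x/2 + 3

Distribute the polynomial across the series and collect like powers.
p(0) = 3
p′(0) = -3/2
p′′(0) = -1/4
p′′′(0) = 9/8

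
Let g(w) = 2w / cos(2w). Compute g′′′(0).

24

Invert the denominator's series and multiply.
From the series, [w^3] g = 4; multiply by 3! = 6 to get 24.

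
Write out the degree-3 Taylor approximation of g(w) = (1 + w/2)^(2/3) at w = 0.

g(0) = 1
g′(0) = 1/3
g′′(0) = -1/18
g′′′(0) = 1/27
Then c_k = g^(k)(0)/k! gives each Taylor coefficient.

w^3/162 - w^2/36 + w/3 + 1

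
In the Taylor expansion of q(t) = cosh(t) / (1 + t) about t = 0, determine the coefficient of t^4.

Expand each factor separately, then convolve coefficients.
q(0) = 1
q′(0) = -1
q′′(0) = 3
q′′′(0) = -9
q^(4)(0) = 37
Then c_k = q^(k)(0)/k! gives each Taylor coefficient.

37/24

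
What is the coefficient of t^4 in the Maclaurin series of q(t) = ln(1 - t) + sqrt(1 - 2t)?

Add the two expansions coefficient-wise.
q(0) = 1
q′(0) = -2
q′′(0) = -2
q′′′(0) = -5
q^(4)(0) = -21
The Taylor polynomial is Σ q^(k)(0)/k! · t^k.

-7/8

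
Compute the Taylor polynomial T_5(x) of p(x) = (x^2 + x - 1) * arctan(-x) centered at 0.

Multiply each power in the prefactor through the base expansion.

8*x^5/15 + x^4/3 - 4*x^3/3 - x^2 + x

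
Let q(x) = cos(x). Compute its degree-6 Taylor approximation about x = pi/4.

-sqrt(2)*(x - pi/4)^6/1440 - sqrt(2)*(x - pi/4)^5/240 + sqrt(2)*(x - pi/4)^4/48 + sqrt(2)*(x - pi/4)^3/12 - sqrt(2)*(x - pi/4)^2/4 - sqrt(2)*(x - pi/4)/2 + sqrt(2)/2

[(x - pi/4)^0] = sqrt(2)/2;  [(x - pi/4)^1] = -sqrt(2)/2;  [(x - pi/4)^2] = -sqrt(2)/4;  [(x - pi/4)^3] = sqrt(2)/12;  [(x - pi/4)^4] = sqrt(2)/48;  [(x - pi/4)^5] = -sqrt(2)/240;  [(x - pi/4)^6] = -sqrt(2)/1440.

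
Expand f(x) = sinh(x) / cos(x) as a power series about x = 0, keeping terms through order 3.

Divide the numerator series by the denominator series (power-series long division).
f(0) = 0
f′(0) = 1
f′′(0) = 0
f′′′(0) = 4

2*x^3/3 + x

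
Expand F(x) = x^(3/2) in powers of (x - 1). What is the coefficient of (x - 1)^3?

-1/16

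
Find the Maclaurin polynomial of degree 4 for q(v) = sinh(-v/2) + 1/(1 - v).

v^4 + 47*v^3/48 + v^2 + v/2 + 1

Combine the two series term by term.
q(0) = 1
q′(0) = 1/2
q′′(0) = 2
q′′′(0) = 47/8
q^(4)(0) = 24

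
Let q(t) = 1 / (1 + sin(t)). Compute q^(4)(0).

Write 1/(1+u) = 1 - u + u^2 - u^3 + ... and substitute the series for u.
From the series, [t^4] q = 2/3; multiply by 4! = 24 to get 16.

16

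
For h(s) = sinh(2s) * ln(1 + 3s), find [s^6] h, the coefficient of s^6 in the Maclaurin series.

Write out both Maclaurin series and multiply, keeping only the needed powers.
[s^0] = 0;  [s^1] = 0;  [s^2] = 6;  [s^3] = -9;  [s^4] = 22;  [s^5] = -93/2;  [s^6] = 110.

110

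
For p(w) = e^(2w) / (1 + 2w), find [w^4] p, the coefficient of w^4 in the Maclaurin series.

Expand each factor separately, then convolve coefficients.
[w^0] = 1;  [w^1] = 0;  [w^2] = 2;  [w^3] = -8/3;  [w^4] = 6.
So c_4 = p^(4)(0)/4! = 6.

6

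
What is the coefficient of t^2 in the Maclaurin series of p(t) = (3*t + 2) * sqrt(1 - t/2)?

-13/16

Distribute the polynomial across the series and collect like powers.
p(0) = 2
p′(0) = 5/2
p′′(0) = -13/8
The Taylor polynomial is Σ p^(k)(0)/k! · t^k.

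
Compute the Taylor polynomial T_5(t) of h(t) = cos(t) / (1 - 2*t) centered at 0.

Multiply the numerator's expansion by the denominator's geometric series.
[t^0] = 1;  [t^1] = 2;  [t^2] = 7/2;  [t^3] = 7;  [t^4] = 337/24;  [t^5] = 337/12.

337*t^5/12 + 337*t^4/24 + 7*t^3 + 7*t^2/2 + 2*t + 1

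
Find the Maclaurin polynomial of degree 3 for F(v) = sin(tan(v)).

Plug the Maclaurin series of the inner function into that of the outer and collect terms.
F(0) = 0
F′(0) = 1
F′′(0) = 0
F′′′(0) = 1
Then c_k = F^(k)(0)/k! gives each Taylor coefficient.

v^3/6 + v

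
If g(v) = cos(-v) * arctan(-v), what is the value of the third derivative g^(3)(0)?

Expand each factor separately, then convolve coefficients.
The coefficient of v^3 in the expansion is 5/6, so g′′′(0) = 3! * (5/6) = 5.

5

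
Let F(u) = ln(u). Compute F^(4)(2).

Use the known series and substitute for the argument.
The coefficient of (u - 2)^4 in the expansion is -1/64, so F^(4)(2) = 4! * (-1/64) = -3/8.

-3/8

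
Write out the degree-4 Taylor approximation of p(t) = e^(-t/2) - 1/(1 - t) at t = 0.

Expand each term separately and add.
[t^0] = 0;  [t^1] = -3/2;  [t^2] = -7/8;  [t^3] = -49/48;  [t^4] = -383/384.

-383*t^4/384 - 49*t^3/48 - 7*t^2/8 - 3*t/2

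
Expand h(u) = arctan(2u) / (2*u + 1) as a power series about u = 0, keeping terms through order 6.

-832*u^6/15 + 416*u^5/15 - 32*u^4/3 + 16*u^3/3 - 4*u^2 + 2*u

Expand 1/(denominator) as a geometric series and multiply by the numerator's series.
h(0) = 0
h′(0) = 2
h′′(0) = -8
h′′′(0) = 32
h^(4)(0) = -256
h^(5)(0) = 3328
h^(6)(0) = -39936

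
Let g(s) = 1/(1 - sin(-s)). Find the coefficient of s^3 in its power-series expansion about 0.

-5/6

Substitute the inner expansion into the outer series and collect powers.
g(0) = 1
g′(0) = -1
g′′(0) = 2
g′′′(0) = -5
The Taylor polynomial is Σ g^(k)(0)/k! · s^k.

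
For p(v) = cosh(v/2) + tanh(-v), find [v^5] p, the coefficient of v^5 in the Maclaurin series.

-2/15

Expand each term separately and add.
p(0) = 1
p′(0) = -1
p′′(0) = 1/4
p′′′(0) = 2
p^(4)(0) = 1/16
p^(5)(0) = -16
So c_5 = p^(5)(0)/5! = -2/15.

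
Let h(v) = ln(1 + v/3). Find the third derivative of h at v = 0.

From the series, [v^3] h = 1/81; multiply by 3! = 6 to get 2/27.

2/27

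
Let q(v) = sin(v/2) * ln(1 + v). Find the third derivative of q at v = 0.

Expand each factor separately, then convolve coefficients.
The coefficient of v^3 in the expansion is -1/4, so q′′′(0) = 3! * (-1/4) = -3/2.

-3/2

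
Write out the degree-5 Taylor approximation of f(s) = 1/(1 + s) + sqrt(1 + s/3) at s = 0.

Add the two expansions coefficient-wise.
f(0) = 2
f′(0) = -5/6
f′′(0) = 71/36
f′′′(0) = -431/72
f^(4)(0) = 10363/432
f^(5)(0) = -311005/2592

-62201*s^5/62208 + 10363*s^4/10368 - 431*s^3/432 + 71*s^2/72 - 5*s/6 + 2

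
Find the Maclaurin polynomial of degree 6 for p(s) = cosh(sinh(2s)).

Let u equal the inner series; expand the outer function in u and truncate.
p(0) = 1
p′(0) = 0
p′′(0) = 4
p′′′(0) = 0
p^(4)(0) = 80
p^(5)(0) = 0
p^(6)(0) = 2368

148*s^6/45 + 10*s^4/3 + 2*s^2 + 1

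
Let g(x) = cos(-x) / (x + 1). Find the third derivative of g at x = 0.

Use 1/(1 - r) = Σ r^k on the denominator, then take the Cauchy product.
The coefficient of x^3 in the expansion is -1/2, so g′′′(0) = 3! * (-1/2) = -3.

-3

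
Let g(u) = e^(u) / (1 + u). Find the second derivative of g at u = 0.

Multiply the two series term by term and collect like powers.
From the series, [u^2] g = 1/2; multiply by 2! = 2 to get 1.

1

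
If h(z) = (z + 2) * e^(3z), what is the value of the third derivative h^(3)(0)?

81

Multiply each power in the prefactor through the base expansion.
From the series, [z^3] h = 27/2; multiply by 3! = 6 to get 81.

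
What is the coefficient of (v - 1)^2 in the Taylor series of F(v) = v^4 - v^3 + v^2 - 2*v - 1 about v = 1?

4

[(v - 1)^0] = -2;  [(v - 1)^1] = 1;  [(v - 1)^2] = 4.
So c_2 = F′′(1)/2! = 4.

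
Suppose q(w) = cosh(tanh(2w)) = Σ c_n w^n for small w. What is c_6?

Let u equal the inner series; expand the outer function in u and truncate.
q(0) = 1
q′(0) = 0
q′′(0) = 4
q′′′(0) = 0
q^(4)(0) = -112
q^(5)(0) = 0
q^(6)(0) = 6208
So c_6 = q^(6)(0)/6! = 388/45.

388/45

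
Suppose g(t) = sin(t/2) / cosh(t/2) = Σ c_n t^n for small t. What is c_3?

-1/12

Write the quotient as an unknown series and match coefficients against numerator = denominator · series.
[t^0] = 0;  [t^1] = 1/2;  [t^2] = 0;  [t^3] = -1/12.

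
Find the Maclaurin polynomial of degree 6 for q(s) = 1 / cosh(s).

-61*s^6/720 + 5*s^4/24 - s^2/2 + 1

Invert the denominator's series and multiply.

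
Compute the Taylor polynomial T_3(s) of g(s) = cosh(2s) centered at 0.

2*s^2 + 1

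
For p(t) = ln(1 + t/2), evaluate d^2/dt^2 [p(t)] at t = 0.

-1/4

Compute the successive derivatives at the expansion point and divide by k!.
From the series, [t^2] p = -1/8; multiply by 2! = 2 to get -1/4.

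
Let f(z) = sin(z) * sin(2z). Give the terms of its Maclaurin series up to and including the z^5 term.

-5*z^4/3 + 2*z^2

Multiply the two series term by term and collect like powers.
f(0) = 0
f′(0) = 0
f′′(0) = 4
f′′′(0) = 0
f^(4)(0) = -40
f^(5)(0) = 0
The Taylor polynomial is Σ f^(k)(0)/k! · z^k.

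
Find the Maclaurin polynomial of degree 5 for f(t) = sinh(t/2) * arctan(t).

Write out both Maclaurin series and multiply, keeping only the needed powers.
f(0) = 0
f′(0) = 0
f′′(0) = 1
f′′′(0) = 0
f^(4)(0) = -7/2
f^(5)(0) = 0
Then c_k = f^(k)(0)/k! gives each Taylor coefficient.

-7*t^4/48 + t^2/2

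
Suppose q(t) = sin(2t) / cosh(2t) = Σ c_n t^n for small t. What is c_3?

Invert the denominator's series and multiply.
q(0) = 0
q′(0) = 2
q′′(0) = 0
q′′′(0) = -32
So c_3 = q′′′(0)/3! = -16/3.

-16/3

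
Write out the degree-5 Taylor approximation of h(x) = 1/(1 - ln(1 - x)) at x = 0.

-7*x^5/60 + x^4/6 - x^3/3 + x^2/2 - x + 1

Let u equal the inner series; expand the outer function in u and truncate.
h(0) = 1
h′(0) = -1
h′′(0) = 1
h′′′(0) = -2
h^(4)(0) = 4
h^(5)(0) = -14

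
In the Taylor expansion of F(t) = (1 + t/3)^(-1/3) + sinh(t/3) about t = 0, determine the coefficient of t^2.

2/81

Combine the two series term by term.
[t^0] = 1;  [t^1] = 2/9;  [t^2] = 2/81.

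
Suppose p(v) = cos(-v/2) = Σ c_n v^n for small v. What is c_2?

-1/8

Differentiate repeatedly and evaluate at the center.
p(0) = 1
p′(0) = 0
p′′(0) = -1/4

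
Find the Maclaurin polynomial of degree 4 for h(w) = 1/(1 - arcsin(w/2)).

w^4/12 + 7*w^3/48 + w^2/4 + w/2 + 1

Compose series: expand the inner function first, then feed it into the outer expansion.
h(0) = 1
h′(0) = 1/2
h′′(0) = 1/2
h′′′(0) = 7/8
h^(4)(0) = 2
Then c_k = h^(k)(0)/k! gives each Taylor coefficient.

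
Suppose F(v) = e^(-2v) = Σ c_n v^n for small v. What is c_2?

Compute the successive derivatives at the expansion point and divide by k!.
[v^0] = 1;  [v^1] = -2;  [v^2] = 2.
So c_2 = F′′(0)/2! = 2.

2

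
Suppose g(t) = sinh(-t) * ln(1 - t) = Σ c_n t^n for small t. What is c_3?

1/2

Take the Cauchy product of the two expansions.
[t^0] = 0;  [t^1] = 0;  [t^2] = 1;  [t^3] = 1/2.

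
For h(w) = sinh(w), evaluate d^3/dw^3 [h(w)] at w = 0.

1

The coefficient of w^3 in the expansion is 1/6, so h′′′(0) = 3! * (1/6) = 1.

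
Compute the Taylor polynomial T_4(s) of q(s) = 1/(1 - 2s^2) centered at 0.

[s^0] = 1;  [s^1] = 0;  [s^2] = 2;  [s^3] = 0;  [s^4] = 4.

4*s^4 + 2*s^2 + 1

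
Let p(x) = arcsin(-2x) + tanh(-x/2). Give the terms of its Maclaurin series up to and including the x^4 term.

-31*x^3/24 - 5*x/2

Combine the two series term by term.
p(0) = 0
p′(0) = -5/2
p′′(0) = 0
p′′′(0) = -31/4
p^(4)(0) = 0
Then c_k = p^(k)(0)/k! gives each Taylor coefficient.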